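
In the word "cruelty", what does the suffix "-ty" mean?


Suffix: -ty
Example: cruelty = cruel + -ty
Meaning = quality of


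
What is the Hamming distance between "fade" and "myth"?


Comparing character by character (same length = 4):
  Pos 0: 'f' vs 'm' !=
  Pos 1: 'a' vs 'y' !=
  Pos 2: 'd' vs 't' !=
  Pos 3: 'e' vs 'h' !=
Hamming distance = 4


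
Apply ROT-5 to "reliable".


Word: "reliable"
Shift: 5
Each letter → (letter + shift) mod 26:
  'r' (17) + 5 = 22 → 'w'
  'e' (4) + 5 = 9 → 'j'
  'l' (11) + 5 = 16 → 'q'
  'i' (8) + 5 = 13 → 'n'
  'a' (0) + 5 = 5 → 'f'
  'b' (1) + 5 = 6 → 'g'
  'l' (11) + 5 = 16 → 'q'
  'e' (4) + 5 = 9 → 'j'
Result = "wjqnfgqj"


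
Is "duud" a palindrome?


Word: "duud"
Reversed: "duud"
Forward == Backward? duud == duud
Palindrome = Yes


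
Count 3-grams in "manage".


Word: "manage" (length 6)
Number of 3-grams = length - 3 + 1 = 6 - 3 + 1
= 4


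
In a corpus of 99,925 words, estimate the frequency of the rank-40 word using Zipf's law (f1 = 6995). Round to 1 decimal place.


Zipf's law: f(r) = f(1) / r
f(1) = 6995
f(40) = 6995 / 40
= 174.9 occurrences


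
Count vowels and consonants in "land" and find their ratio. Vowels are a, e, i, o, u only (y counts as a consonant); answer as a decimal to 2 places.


Word: "land"
Vowels (a,e,i,o,u): 1
Consonants: 3
Ratio = 1/3
= 0.33


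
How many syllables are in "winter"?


Word: "winter"
Syllable breakdown: win | ter
Counting: 2 parts
= 2 syllables


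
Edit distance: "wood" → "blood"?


Word 1: "wood" (length 4)
Word 2: "blood" (length 5)
One optimal edit sequence (insert/delete/substitute each cost 1):
  1. insert 'b'  (+1)
  2. substitute 'w' -> 'l'  (+1)
  3. keep 'o'
  4. keep 'o'
  5. keep 'd'
Total edit operations: 2
Edit distance = 2


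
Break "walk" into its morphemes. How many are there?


Word: "walk"
Morphemes: walk
Each morpheme carries meaning
= 1 morpheme


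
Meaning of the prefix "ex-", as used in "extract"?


Prefix: ex-
As in: extract -> ex- + tract
Meaning = out / former


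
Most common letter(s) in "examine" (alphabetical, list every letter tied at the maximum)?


Word: "examine"
Letter counts:
  'a': 1
  'e': 2
  'i': 1
  'm': 1
  'n': 1
  'x': 1
Maximum count = 2
Most frequent = 'e' (2 times each)


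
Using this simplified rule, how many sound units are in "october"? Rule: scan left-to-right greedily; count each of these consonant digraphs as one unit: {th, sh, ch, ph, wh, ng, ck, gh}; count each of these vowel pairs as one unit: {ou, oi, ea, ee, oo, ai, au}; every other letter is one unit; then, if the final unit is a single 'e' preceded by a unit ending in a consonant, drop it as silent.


Word: "october" (7 letters)
Left-to-right scan:
  (1) 'o' (letter)
  (2) 'c' (letter)
  (3) 't' (letter)
  (4) 'o' (letter)
  (5) 'b' (letter)
  (6) 'e' (letter)
  (7) 'r' (letter)
Units from scan: 7
Sound units = 7 units


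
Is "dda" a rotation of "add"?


Word: "add", Candidate: "dda"
Method: check if candidate is substring of word+word
"addadd" contains "dda"? Yes
Is rotation = Yes


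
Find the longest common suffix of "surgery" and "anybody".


Word 1: "surgery"
Word 2: "anybody"
Comparing from end:
  Pos -1: 'y' == 'y'
  Pos -2: 'r' != 'd' (stop)
LCS = "y" (length 1)


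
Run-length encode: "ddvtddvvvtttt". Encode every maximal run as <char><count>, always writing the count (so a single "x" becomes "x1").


String: "ddvtddvvvtttt"
Scanning for consecutive runs:
  'd' x 2
  'v' x 1
  't' x 1
  'd' x 2
  'v' x 3
  't' x 4
RLE = "d2v1t1d2v3t4"


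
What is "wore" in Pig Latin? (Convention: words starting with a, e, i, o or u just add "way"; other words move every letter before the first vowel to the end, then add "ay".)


Word: "wore"
Starts with consonant(s) → move to end, add 'ay'
Consonant cluster: "w"
Pig Latin = "oreway"


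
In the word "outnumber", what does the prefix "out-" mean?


Prefix: out-
Example: outnumber (out- + number)
Meaning = surpass


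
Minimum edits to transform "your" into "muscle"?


Word 1: "your" (length 4)
Word 2: "muscle" (length 6)
One optimal edit sequence (insert/delete/substitute each cost 1):
  1. insert 'm'  (+1)
  2. insert 'u'  (+1)
  3. substitute 'y' -> 's'  (+1)
  4. substitute 'o' -> 'c'  (+1)
  5. substitute 'u' -> 'l'  (+1)
  6. substitute 'r' -> 'e'  (+1)
Total edit operations: 6
Edit distance = 6


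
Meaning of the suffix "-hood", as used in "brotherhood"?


Suffix: -hood
Example: brotherhood = brother + -hood
Meaning = state / condition


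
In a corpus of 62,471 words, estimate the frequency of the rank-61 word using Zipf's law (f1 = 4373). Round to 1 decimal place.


Zipf's law: f(r) = f(1) / r
f(1) = 4373
f(61) = 4373 / 61
= 71.7 occurrences


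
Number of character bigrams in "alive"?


Word: "alive" (length 5)
Number of 2-grams = length - 2 + 1 = 5 - 2 + 1
= 4


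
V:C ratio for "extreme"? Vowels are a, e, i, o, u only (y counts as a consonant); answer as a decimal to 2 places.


Word: "extreme"
Vowels (a,e,i,o,u): 3
Consonants: 4
Ratio = 3/4
= 0.75


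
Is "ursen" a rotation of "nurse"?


Word: "nurse", Candidate: "ursen"
Method: check if candidate is substring of word+word
"nursenurse" contains "ursen"? Yes
Is rotation = Yes


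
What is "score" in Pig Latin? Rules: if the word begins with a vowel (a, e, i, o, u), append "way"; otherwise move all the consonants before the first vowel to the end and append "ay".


Word: "score"
Starts with consonant(s) → move to end, add 'ay'
Consonant cluster: "sc"
Pig Latin = "orescay"


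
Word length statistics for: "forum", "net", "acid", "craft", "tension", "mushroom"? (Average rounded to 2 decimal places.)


Lengths: "forum"=5, "net"=3, "acid"=4, "craft"=5, "tension"=7, "mushroom"=8
Sum = 32, Count = 6
Average = 32/6 = 5.33
= avg=5.33, min=3, max=8


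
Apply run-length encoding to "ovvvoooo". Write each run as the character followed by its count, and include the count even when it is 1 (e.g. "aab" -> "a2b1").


String: "ovvvoooo"
Scanning for consecutive runs:
  'o' x 1
  'v' x 3
  'o' x 4
RLE = "o1v3o4"


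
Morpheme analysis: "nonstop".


Word: "nonstop"
Morphemes: non- + stop
Each morpheme carries meaning
= 2 morphemes


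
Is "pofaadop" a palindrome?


Word: "pofaadop"
Reversed: "podaafop"
Forward == Backward? pofaadop != podaafop
Palindrome = No


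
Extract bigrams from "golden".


Word: "golden" (length 6)
Number of bigrams = 6 - 2 + 1 = 5
  Position 0: "go"
  Position 1: "ol"
  Position 2: "ld"
  Position 3: "de"
  Position 4: "en"
Bigrams = "go", "ol", "ld", "de", "en"


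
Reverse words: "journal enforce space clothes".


Original: "journal enforce space clothes"
Words (1..n): journal | enforce | space | clothes
Reversed (n..1): clothes | space | enforce | journal
Result = "clothes space enforce journal"


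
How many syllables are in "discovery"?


Word: "discovery"
Syllable breakdown: dis · cov · er · y
Counting: 4 parts
= 4 syllables


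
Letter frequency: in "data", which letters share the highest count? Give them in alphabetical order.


Word: "data"
Letter counts:
  'a': 2
  'd': 1
  't': 1
Maximum count = 2
Most frequent = 'a' (2 times each)


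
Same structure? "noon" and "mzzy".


Pattern of "noon": [0, 1, 1, 0]
Pattern of "mzzy": [0, 1, 1, 2]
Patterns do not match
Same pattern = No


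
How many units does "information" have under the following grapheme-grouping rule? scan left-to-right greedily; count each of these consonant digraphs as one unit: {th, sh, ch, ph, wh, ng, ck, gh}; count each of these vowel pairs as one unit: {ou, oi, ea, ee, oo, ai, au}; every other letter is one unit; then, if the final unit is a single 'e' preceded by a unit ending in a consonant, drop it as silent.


Word: "information" (11 letters)
Left-to-right scan:
  (1) 'i' (letter)
  (2) 'n' (letter)
  (3) 'f' (letter)
  (4) 'o' (letter)
  (5) 'r' (letter)
  (6) 'm' (letter)
  (7) 'a' (letter)
  (8) 't' (letter)
  (9) 'i' (letter)
  (10) 'o' (letter)
  (11) 'n' (letter)
Units from scan: 11
Sound units = 11 units


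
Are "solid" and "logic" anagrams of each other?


Word 1: "solid" → sorted: dilos
Word 2: "logic" → sorted: cgilo
Same letters? dilos != cgilo
Anagram = No


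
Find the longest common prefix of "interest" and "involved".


Word 1: "interest"
Word 2: "involved"
Comparing from start:
  Pos 0: 'i' == 'i'
  Pos 1: 'n' == 'n'
  Pos 2: 't' != 'v' (stop)
LCP = "in" (length 2)


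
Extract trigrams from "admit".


Word: "admit" (length 5)
Number of trigrams = 5 - 3 + 1 = 3
  Position 0: "adm"
  Position 1: "dmi"
  Position 2: "mit"
Trigrams = "adm", "dmi", "mit"


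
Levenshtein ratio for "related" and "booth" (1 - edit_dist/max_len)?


Word 1: "related" (length 7)
Word 2: "booth" (length 5)
One optimal edit sequence:
  1. delete 'r'  (+1)
  2. substitute 'e' -> 'b'  (+1)
  3. substitute 'l' -> 'o'  (+1)
  4. substitute 'a' -> 'o'  (+1)
  5. keep 't'
  6. delete 'e'  (+1)
  7. substitute 'd' -> 'h'  (+1)
Edit distance = 6
Max length = max(7, 5) = 7
Similarity = 1 - 6/7
= 0.1429


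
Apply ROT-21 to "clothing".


Word: "clothing"
Shift: 21
Each letter → (letter + shift) mod 26:
  'c' (2) + 21 = 23 → 'x'
  'l' (11) + 21 = 6 → 'g'
  'o' (14) + 21 = 9 → 'j'
  't' (19) + 21 = 14 → 'o'
  'h' (7) + 21 = 2 → 'c'
  'i' (8) + 21 = 3 → 'd'
  'n' (13) + 21 = 8 → 'i'
  'g' (6) + 21 = 1 → 'b'
Result = "xgjocdib"


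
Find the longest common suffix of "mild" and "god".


Word 1: "mild"
Word 2: "god"
Comparing from end:
  Pos -1: 'd' == 'd'
  Pos -2: 'l' != 'o' (stop)
LCS = "d" (length 1)


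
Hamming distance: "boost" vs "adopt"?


Comparing character by character (same length = 5):
  Pos 0: 'b' vs 'a' !=
  Pos 1: 'o' vs 'd' !=
  Pos 2: 'o' vs 'o' =
  Pos 3: 's' vs 'p' !=
  Pos 4: 't' vs 't' =
Hamming distance = 3


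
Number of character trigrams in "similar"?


Word: "similar" (length 7)
Number of 3-grams = length - 3 + 1 = 7 - 3 + 1
= 5


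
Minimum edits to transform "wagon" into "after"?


Word 1: "wagon" (length 5)
Word 2: "after" (length 5)
One optimal edit sequence (insert/delete/substitute each cost 1):
  1. substitute 'w' -> 'a'  (+1)
  2. substitute 'a' -> 'f'  (+1)
  3. substitute 'g' -> 't'  (+1)
  4. substitute 'o' -> 'e'  (+1)
  5. substitute 'n' -> 'r'  (+1)
Total edit operations: 5
Edit distance = 5


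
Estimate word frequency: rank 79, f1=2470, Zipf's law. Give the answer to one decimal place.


Zipf's law: f(r) = f(1) / r
f(1) = 2470
f(79) = 2470 / 79
= 31.3 occurrences


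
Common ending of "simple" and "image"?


Word 1: "simple"
Word 2: "image"
Comparing from end:
  Pos -1: 'e' == 'e'
  Pos -2: 'l' != 'g' (stop)
LCS = "e" (length 1)


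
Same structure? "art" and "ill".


Pattern of "art": [0, 1, 2]
Pattern of "ill": [0, 1, 1]
Patterns do not match
Same pattern = No


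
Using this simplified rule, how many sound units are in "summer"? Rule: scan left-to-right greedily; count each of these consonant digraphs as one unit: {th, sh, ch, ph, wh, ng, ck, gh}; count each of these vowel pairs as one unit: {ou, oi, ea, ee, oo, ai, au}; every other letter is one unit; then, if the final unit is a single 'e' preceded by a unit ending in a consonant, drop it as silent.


Word: "summer" (6 letters)
Left-to-right scan:
  [1] 's' (letter)
  [2] 'u' (letter)
  [3] 'm' (letter)
  [4] 'm' (letter)
  [5] 'e' (letter)
  [6] 'r' (letter)
Units from scan: 6
Sound units = 6 units


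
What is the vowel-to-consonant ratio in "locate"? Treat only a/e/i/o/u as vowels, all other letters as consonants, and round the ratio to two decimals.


Word: "locate"
Vowels (a,e,i,o,u): 3
Consonants: 3
Ratio = 3/3
= 1.00


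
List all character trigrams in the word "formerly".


Word: "formerly" (length 8)
Number of trigrams = 8 - 3 + 1 = 6
  Position 0: "for"
  Position 1: "orm"
  Position 2: "rme"
  Position 3: "mer"
  Position 4: "erl"
  Position 5: "rly"
Trigrams = "for", "orm", "rme", "mer", "erl", "rly"


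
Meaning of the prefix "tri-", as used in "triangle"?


Prefix: tri-
Example: triangle (tri- + angle)
Meaning = three


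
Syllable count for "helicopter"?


Word: "helicopter"
Syllable breakdown: hel · i · cop · ter
Counting: 4 parts
= 4 syllables


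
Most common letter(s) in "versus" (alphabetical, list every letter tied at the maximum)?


Word: "versus"
Letter counts:
  'e': 1
  'r': 1
  's': 2
  'u': 1
  'v': 1
Maximum count = 2
Most frequent = 's' (2 times each)


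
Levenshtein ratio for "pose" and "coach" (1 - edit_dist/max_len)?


Word 1: "pose" (length 4)
Word 2: "coach" (length 5)
One optimal edit sequence:
  1. substitute 'p' -> 'c'  (+1)
  2. keep 'o'
  3. insert 'a'  (+1)
  4. substitute 's' -> 'c'  (+1)
  5. substitute 'e' -> 'h'  (+1)
Edit distance = 4
Max length = max(4, 5) = 5
Similarity = 1 - 4/5
= 0.2000


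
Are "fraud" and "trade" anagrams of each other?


Word 1: "fraud" → sorted: adfru
Word 2: "trade" → sorted: adert
Same letters? adfru != adert
Anagram = No


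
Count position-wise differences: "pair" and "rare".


Comparing character by character (same length = 4):
  Pos 0: 'p' vs 'r' !=
  Pos 1: 'a' vs 'a' =
  Pos 2: 'i' vs 'r' !=
  Pos 3: 'r' vs 'e' !=
Hamming distance = 3


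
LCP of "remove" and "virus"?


Word 1: "remove"
Word 2: "virus"
Comparing from start:
  Pos 0: 'r' != 'v' (stop)
LCP = "" (length 0)


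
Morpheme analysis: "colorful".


Word: "colorful"
Morphemes: color + -ful
Each morpheme carries meaning
= 2 morphemes


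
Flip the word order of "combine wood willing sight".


Original: "combine wood willing sight"
Words (1..n): combine | wood | willing | sight
Reversed (n..1): sight | willing | wood | combine
Result = "sight willing wood combine"


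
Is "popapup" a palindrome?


Word: "popapup"
Reversed: "pupapop"
Forward == Backward? popapup != pupapop
Palindrome = No


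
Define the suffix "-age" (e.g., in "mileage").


Suffix: -age
As in: mileage -> mile + -age
Meaning = result / collection


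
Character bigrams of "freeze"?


Word: "freeze" (length 6)
Number of bigrams = 6 - 2 + 1 = 5
  Position 0: "fr"
  Position 1: "re"
  Position 2: "ee"
  Position 3: "ez"
  Position 4: "ze"
Bigrams = "fr", "re", "ee", "ez", "ze"


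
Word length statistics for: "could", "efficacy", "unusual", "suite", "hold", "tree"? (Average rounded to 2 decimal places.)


Lengths: "could"=5, "efficacy"=8, "unusual"=7, "suite"=5, "hold"=4, "tree"=4
Sum = 33, Count = 6
Average = 33/6 = 5.50
= avg=5.50, min=4, max=8


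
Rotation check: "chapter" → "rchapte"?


Word: "chapter", Candidate: "rchapte"
Method: check if candidate is substring of word+word
"chapterchapter" contains "rchapte"? Yes
Is rotation = Yes


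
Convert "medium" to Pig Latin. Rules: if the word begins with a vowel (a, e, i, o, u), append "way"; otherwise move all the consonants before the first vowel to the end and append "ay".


Word: "medium"
Starts with consonant(s) → move to end, add 'ay'
Consonant cluster: "m"
Pig Latin = "ediummay"


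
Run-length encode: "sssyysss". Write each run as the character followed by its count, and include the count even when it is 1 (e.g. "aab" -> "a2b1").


String: "sssyysss"
Scanning for consecutive runs:
  's' x 3
  'y' x 2
  's' x 3
RLE = "s3y2s3"


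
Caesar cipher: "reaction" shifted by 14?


Word: "reaction"
Shift: 14
Each letter → (letter + shift) mod 26:
  'r' (17) + 14 = 5 → 'f'
  'e' (4) + 14 = 18 → 's'
  'a' (0) + 14 = 14 → 'o'
  'c' (2) + 14 = 16 → 'q'
  't' (19) + 14 = 7 → 'h'
  'i' (8) + 14 = 22 → 'w'
  'o' (14) + 14 = 2 → 'c'
  'n' (13) + 14 = 1 → 'b'
Result = "fsoqhwcb"


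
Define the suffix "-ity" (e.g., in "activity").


Suffix: -ity
As in: activity -> active + -ity, with a spelling change
Meaning = quality of


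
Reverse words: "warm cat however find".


Original: "warm cat however find"
Words (1..n): warm | cat | however | find
Reversed (n..1): find | however | cat | warm
Result = "find however cat warm"


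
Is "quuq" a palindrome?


Word: "quuq"
Reversed: "quuq"
Forward == Backward? quuq == quuq
Palindrome = Yes


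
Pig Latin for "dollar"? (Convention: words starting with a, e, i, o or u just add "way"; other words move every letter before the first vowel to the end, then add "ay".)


Word: "dollar"
Starts with consonant(s) → move to end, add 'ay'
Consonant cluster: "d"
Pig Latin = "ollarday"


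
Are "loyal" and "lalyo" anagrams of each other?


Word 1: "loyal" → sorted: alloy
Word 2: "lalyo" → sorted: alloy
Same letters? alloy == alloy
Anagram = Yes


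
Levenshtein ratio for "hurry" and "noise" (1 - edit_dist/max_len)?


Word 1: "hurry" (length 5)
Word 2: "noise" (length 5)
One optimal edit sequence:
  1. substitute 'h' -> 'n'  (+1)
  2. substitute 'u' -> 'o'  (+1)
  3. substitute 'r' -> 'i'  (+1)
  4. substitute 'r' -> 's'  (+1)
  5. substitute 'y' -> 'e'  (+1)
Edit distance = 5
Max length = max(5, 5) = 5
Similarity = 1 - 5/5
= 0.0000


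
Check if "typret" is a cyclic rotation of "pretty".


Word: "pretty", Candidate: "typret"
Method: check if candidate is substring of word+word
"prettypretty" contains "typret"? Yes
Is rotation = Yes


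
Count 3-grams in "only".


Word: "only" (length 4)
Number of 3-grams = length - 3 + 1 = 4 - 3 + 1
= 2


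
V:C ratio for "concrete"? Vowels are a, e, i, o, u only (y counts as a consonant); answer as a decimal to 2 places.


Word: "concrete"
Vowels (a,e,i,o,u): 3
Consonants: 5
Ratio = 3/5
= 0.60


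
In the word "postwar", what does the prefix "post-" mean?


Prefix: post-
As in: postwar -> post- + war
Meaning = after


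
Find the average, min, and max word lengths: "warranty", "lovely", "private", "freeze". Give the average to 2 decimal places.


Lengths: "warranty"=8, "lovely"=6, "private"=7, "freeze"=6
Sum = 27, Count = 4
Average = 27/4 = 6.75
= avg=6.75, min=6, max=8


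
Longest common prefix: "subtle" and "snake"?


Word 1: "subtle"
Word 2: "snake"
Comparing from start:
  Pos 0: 's' == 's'
  Pos 1: 'u' != 'n' (stop)
LCP = "s" (length 1)


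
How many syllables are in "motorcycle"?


Word: "motorcycle"
Syllable breakdown: mo · tor · cy · cle
Counting: 4 parts
= 4 syllables


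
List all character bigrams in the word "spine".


Word: "spine" (length 5)
Number of bigrams = 5 - 2 + 1 = 4
  Position 0: "sp"
  Position 1: "pi"
  Position 2: "in"
  Position 3: "ne"
Bigrams = "sp", "pi", "in", "ne"


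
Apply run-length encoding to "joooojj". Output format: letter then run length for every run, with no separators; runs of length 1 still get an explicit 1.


String: "joooojj"
Scanning for consecutive runs:
  'j' x 1
  'o' x 4
  'j' x 2
RLE = "j1o4j2"


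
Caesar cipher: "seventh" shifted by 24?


Word: "seventh"
Shift: 24
Each letter → (letter + shift) mod 26:
  's' (18) + 24 = 16 → 'q'
  'e' (4) + 24 = 2 → 'c'
  'v' (21) + 24 = 19 → 't'
  'e' (4) + 24 = 2 → 'c'
  'n' (13) + 24 = 11 → 'l'
  't' (19) + 24 = 17 → 'r'
  'h' (7) + 24 = 5 → 'f'
Result = "qctclrf"


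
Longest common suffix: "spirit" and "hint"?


Word 1: "spirit"
Word 2: "hint"
Comparing from end:
  Pos -1: 't' == 't'
  Pos -2: 'i' != 'n' (stop)
LCS = "t" (length 1)


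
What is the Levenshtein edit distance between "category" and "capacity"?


Word 1: "category" (length 8)
Word 2: "capacity" (length 8)
One optimal edit sequence (insert/delete/substitute each cost 1):
  1. keep 'c'
  2. keep 'a'
  3. substitute 't' -> 'p'  (+1)
  4. substitute 'e' -> 'a'  (+1)
  5. substitute 'g' -> 'c'  (+1)
  6. substitute 'o' -> 'i'  (+1)
  7. substitute 'r' -> 't'  (+1)
  8. keep 'y'
Total edit operations: 5
Edit distance = 5


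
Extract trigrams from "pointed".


Word: "pointed" (length 7)
Number of trigrams = 7 - 3 + 1 = 5
  Position 0: "poi"
  Position 1: "oin"
  Position 2: "int"
  Position 3: "nte"
  Position 4: "ted"
Trigrams = "poi", "oin", "int", "nte", "ted"


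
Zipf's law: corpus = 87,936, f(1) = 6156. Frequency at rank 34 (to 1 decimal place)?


Zipf's law: f(r) = f(1) / r
f(1) = 6156
f(34) = 6156 / 34
= 181.1 occurrences


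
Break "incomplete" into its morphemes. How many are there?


Word: "incomplete"
Morphemes: in- / complete
Each morpheme carries meaning
= 2 morphemes


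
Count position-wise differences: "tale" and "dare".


Comparing character by character (same length = 4):
  Pos 0: 't' vs 'd' !=
  Pos 1: 'a' vs 'a' =
  Pos 2: 'l' vs 'r' !=
  Pos 3: 'e' vs 'e' =
Hamming distance = 2


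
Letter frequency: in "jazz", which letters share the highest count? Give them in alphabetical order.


Word: "jazz"
Letter counts:
  'a': 1
  'j': 1
  'z': 2
Maximum count = 2
Most frequent = 'z' (2 times each)


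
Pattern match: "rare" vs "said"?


Pattern of "rare": [0, 1, 0, 2]
Pattern of "said": [0, 1, 2, 3]
Patterns do not match
Same pattern = No


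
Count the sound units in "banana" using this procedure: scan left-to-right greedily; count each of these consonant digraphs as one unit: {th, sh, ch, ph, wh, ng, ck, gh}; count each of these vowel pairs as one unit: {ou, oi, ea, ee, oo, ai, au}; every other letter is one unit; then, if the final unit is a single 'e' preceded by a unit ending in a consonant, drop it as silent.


Word: "banana" (6 letters)
Left-to-right scan:
  1. 'b' (letter)
  2. 'a' (letter)
  3. 'n' (letter)
  4. 'a' (letter)
  5. 'n' (letter)
  6. 'a' (letter)
Units from scan: 6
Sound units = 6 units


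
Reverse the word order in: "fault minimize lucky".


Original: "fault minimize lucky"
Words (1..n): fault | minimize | lucky
Reversed (n..1): lucky | minimize | fault
Result = "lucky minimize fault"


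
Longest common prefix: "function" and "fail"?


Word 1: "function"
Word 2: "fail"
Comparing from start:
  Pos 0: 'f' == 'f'
  Pos 1: 'u' != 'a' (stop)
LCP = "f" (length 1)


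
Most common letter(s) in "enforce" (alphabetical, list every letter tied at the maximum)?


Word: "enforce"
Letter counts:
  'c': 1
  'e': 2
  'f': 1
  'n': 1
  'o': 1
  'r': 1
Maximum count = 2
Most frequent = 'e' (2 times each)


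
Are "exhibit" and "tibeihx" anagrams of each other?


Word 1: "exhibit" → sorted: behiitx
Word 2: "tibeihx" → sorted: behiitx
Same letters? behiitx == behiitx
Anagram = Yes


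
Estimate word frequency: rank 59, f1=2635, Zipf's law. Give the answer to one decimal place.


Zipf's law: f(r) = f(1) / r
f(1) = 2635
f(59) = 2635 / 59
= 44.7 occurrences


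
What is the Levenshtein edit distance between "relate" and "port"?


Word 1: "relate" (length 6)
Word 2: "port" (length 4)
One optimal edit sequence (insert/delete/substitute each cost 1):
  1. delete 'r'  (+1)
  2. substitute 'e' -> 'p'  (+1)
  3. substitute 'l' -> 'o'  (+1)
  4. substitute 'a' -> 'r'  (+1)
  5. keep 't'
  6. delete 'e'  (+1)
Total edit operations: 5
Edit distance = 5


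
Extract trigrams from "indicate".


Word: "indicate" (length 8)
Number of trigrams = 8 - 3 + 1 = 6
  Position 0: "ind"
  Position 1: "ndi"
  Position 2: "dic"
  Position 3: "ica"
  Position 4: "cat"
  Position 5: "ate"
Trigrams = "ind", "ndi", "dic", "ica", "cat", "ate"


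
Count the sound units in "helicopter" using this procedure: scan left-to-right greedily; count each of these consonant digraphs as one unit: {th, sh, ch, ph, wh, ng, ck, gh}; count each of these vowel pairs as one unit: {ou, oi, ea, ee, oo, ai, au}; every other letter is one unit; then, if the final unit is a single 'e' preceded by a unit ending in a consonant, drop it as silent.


Word: "helicopter" (10 letters)
Left-to-right scan:
  [1] 'h' (letter)
  [2] 'e' (letter)
  [3] 'l' (letter)
  [4] 'i' (letter)
  [5] 'c' (letter)
  [6] 'o' (letter)
  [7] 'p' (letter)
  [8] 't' (letter)
  [9] 'e' (letter)
  [10] 'r' (letter)
Units from scan: 10
Sound units = 10 units


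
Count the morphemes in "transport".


Word: "transport"
Morphemes: trans- | port
Each morpheme carries meaning
= 2 morphemes


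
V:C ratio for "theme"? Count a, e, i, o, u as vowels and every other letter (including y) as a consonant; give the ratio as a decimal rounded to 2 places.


Word: "theme"
Vowels (a,e,i,o,u): 2
Consonants: 3
Ratio = 2/3
= 0.67


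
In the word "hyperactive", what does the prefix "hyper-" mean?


Prefix: hyper-
Example: hyperactive (hyper- + active)
Meaning = over / excessive


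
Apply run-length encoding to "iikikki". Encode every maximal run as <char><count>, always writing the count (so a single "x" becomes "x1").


String: "iikikki"
Scanning for consecutive runs:
  'i' x 2
  'k' x 1
  'i' x 1
  'k' x 2
  'i' x 1
RLE = "i2k1i1k2i1"


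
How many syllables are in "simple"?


Word: "simple"
Syllable breakdown: sim · ple
Counting: 2 parts
= 2 syllables


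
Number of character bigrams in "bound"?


Word: "bound" (length 5)
Number of 2-grams = length - 2 + 1 = 5 - 2 + 1
= 4


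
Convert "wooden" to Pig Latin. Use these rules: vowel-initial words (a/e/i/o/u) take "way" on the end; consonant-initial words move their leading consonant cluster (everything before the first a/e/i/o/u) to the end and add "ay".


Word: "wooden"
Starts with consonant(s) → move to end, add 'ay'
Consonant cluster: "w"
Pig Latin = "oodenway"


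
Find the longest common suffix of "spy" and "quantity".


Word 1: "spy"
Word 2: "quantity"
Comparing from end:
  Pos -1: 'y' == 'y'
  Pos -2: 'p' != 't' (stop)
LCS = "y" (length 1)


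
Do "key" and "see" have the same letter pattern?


Pattern of "key": [0, 1, 2]
Pattern of "see": [0, 1, 1]
Patterns do not match
Same pattern = No


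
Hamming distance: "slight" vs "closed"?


Comparing character by character (same length = 6):
  Pos 0: 's' vs 'c' !=
  Pos 1: 'l' vs 'l' =
  Pos 2: 'i' vs 'o' !=
  Pos 3: 'g' vs 's' !=
  Pos 4: 'h' vs 'e' !=
  Pos 5: 't' vs 'd' !=
Hamming distance = 5


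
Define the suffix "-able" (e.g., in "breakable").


Suffix: -able
As in: breakable -> break + -able
Meaning = capable of


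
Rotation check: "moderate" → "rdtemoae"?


Word: "moderate", Candidate: "rdtemoae"
Method: check if candidate is substring of word+word
"moderatemoderate" contains "rdtemoae"? No
Is rotation = No


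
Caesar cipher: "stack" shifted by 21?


Word: "stack"
Shift: 21
Each letter → (letter + shift) mod 26:
  's' (18) + 21 = 13 → 'n'
  't' (19) + 21 = 14 → 'o'
  'a' (0) + 21 = 21 → 'v'
  'c' (2) + 21 = 23 → 'x'
  'k' (10) + 21 = 5 → 'f'
Result = "novxf"


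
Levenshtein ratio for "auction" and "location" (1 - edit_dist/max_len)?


Word 1: "auction" (length 7)
Word 2: "location" (length 8)
One optimal edit sequence:
  1. substitute 'a' -> 'l'  (+1)
  2. substitute 'u' -> 'o'  (+1)
  3. keep 'c'
  4. insert 'a'  (+1)
  5. keep 't'
  6. keep 'i'
  7. keep 'o'
  8. keep 'n'
Edit distance = 3
Max length = max(7, 8) = 8
Similarity = 1 - 3/8
= 0.6250


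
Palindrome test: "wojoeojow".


Word: "wojoeojow"
Reversed: "wojoeojow"
Forward == Backward? wojoeojow == wojoeojow
Palindrome = Yes


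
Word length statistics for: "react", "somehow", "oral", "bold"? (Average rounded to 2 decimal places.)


Lengths: "react"=5, "somehow"=7, "oral"=4, "bold"=4
Sum = 20, Count = 4
Average = 20/4 = 5.00
= avg=5.00, min=4, max=7


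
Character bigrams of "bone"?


Word: "bone" (length 4)
Number of bigrams = 4 - 2 + 1 = 3
  Position 0: "bo"
  Position 1: "on"
  Position 2: "ne"
Bigrams = "bo", "on", "ne"


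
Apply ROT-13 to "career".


Word: "career"
Shift: 13
Each letter → (letter + shift) mod 26:
  'c' (2) + 13 = 15 → 'p'
  'a' (0) + 13 = 13 → 'n'
  'r' (17) + 13 = 4 → 'e'
  'e' (4) + 13 = 17 → 'r'
  'e' (4) + 13 = 17 → 'r'
  'r' (17) + 13 = 4 → 'e'
Result = "pnerre"


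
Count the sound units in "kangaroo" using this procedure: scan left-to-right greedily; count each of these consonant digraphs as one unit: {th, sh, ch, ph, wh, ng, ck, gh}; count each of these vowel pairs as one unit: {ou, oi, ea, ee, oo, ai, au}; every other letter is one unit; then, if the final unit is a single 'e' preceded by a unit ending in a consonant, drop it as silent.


Word: "kangaroo" (8 letters)
Left-to-right scan:
  [1] 'k' (letter)
  [2] 'a' (letter)
  [3] 'ng' (digraph)
  [4] 'a' (letter)
  [5] 'r' (letter)
  [6] 'oo' (vowel-pair)
Units from scan: 6
Sound units = 6 units


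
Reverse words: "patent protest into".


Original: "patent protest into"
Words (1..n): patent | protest | into
Reversed (n..1): into | protest | patent
Result = "into protest patent"


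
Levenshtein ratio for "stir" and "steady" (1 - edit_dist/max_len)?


Word 1: "stir" (length 4)
Word 2: "steady" (length 6)
One optimal edit sequence:
  1. keep 's'
  2. keep 't'
  3. insert 'e'  (+1)
  4. insert 'a'  (+1)
  5. substitute 'i' -> 'd'  (+1)
  6. substitute 'r' -> 'y'  (+1)
Edit distance = 4
Max length = max(4, 6) = 6
Similarity = 1 - 4/6
= 0.3333


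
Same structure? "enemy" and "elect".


Pattern of "enemy": [0, 1, 0, 2, 3]
Pattern of "elect": [0, 1, 0, 2, 3]
Patterns match
Same pattern = Yes


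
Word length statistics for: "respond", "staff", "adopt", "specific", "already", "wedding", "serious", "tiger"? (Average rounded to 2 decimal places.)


Lengths: "respond"=7, "staff"=5, "adopt"=5, "specific"=8, "already"=7, "wedding"=7, "serious"=7, "tiger"=5
Sum = 51, Count = 8
Average = 51/8 = 6.38
= avg=6.38, min=5, max=8


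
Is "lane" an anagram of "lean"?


Word 1: "lean" → sorted: aeln
Word 2: "lane" → sorted: aeln
Same letters? aeln == aeln
Anagram = Yes


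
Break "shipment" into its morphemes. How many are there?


Word: "shipment"
Morphemes: ship + -ment
Each morpheme carries meaning
= 2 morphemes


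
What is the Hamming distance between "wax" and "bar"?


Comparing character by character (same length = 3):
  Pos 0: 'w' vs 'b' !=
  Pos 1: 'a' vs 'a' =
  Pos 2: 'x' vs 'r' !=
Hamming distance = 2


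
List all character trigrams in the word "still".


Word: "still" (length 5)
Number of trigrams = 5 - 3 + 1 = 3
  Position 0: "sti"
  Position 1: "til"
  Position 2: "ill"
Trigrams = "sti", "til", "ill"


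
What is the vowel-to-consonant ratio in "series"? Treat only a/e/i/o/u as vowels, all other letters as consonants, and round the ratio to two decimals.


Word: "series"
Vowels (a,e,i,o,u): 3
Consonants: 3
Ratio = 3/3
= 1.00


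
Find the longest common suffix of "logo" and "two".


Word 1: "logo"
Word 2: "two"
Comparing from end:
  Pos -1: 'o' == 'o'
  Pos -2: 'g' != 'w' (stop)
LCS = "o" (length 1)


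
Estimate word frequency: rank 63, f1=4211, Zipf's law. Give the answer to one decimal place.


Zipf's law: f(r) = f(1) / r
f(1) = 4211
f(63) = 4211 / 63
= 66.8 occurrences


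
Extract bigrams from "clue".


Word: "clue" (length 4)
Number of bigrams = 4 - 2 + 1 = 3
  Position 0: "cl"
  Position 1: "lu"
  Position 2: "ue"
Bigrams = "cl", "lu", "ue"


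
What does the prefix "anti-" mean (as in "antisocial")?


Prefix: anti-
As in: antisocial -> anti- + social
Meaning = against


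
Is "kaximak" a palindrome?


Word: "kaximak"
Reversed: "kamixak"
Forward == Backward? kaximak != kamixak
Palindrome = No


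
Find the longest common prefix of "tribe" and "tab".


Word 1: "tribe"
Word 2: "tab"
Comparing from start:
  Pos 0: 't' == 't'
  Pos 1: 'r' != 'a' (stop)
LCP = "t" (length 1)


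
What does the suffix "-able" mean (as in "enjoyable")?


Suffix: -able
Example: enjoyable (enjoy + -able)
Meaning = capable of


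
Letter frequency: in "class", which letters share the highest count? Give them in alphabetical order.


Word: "class"
Letter counts:
  'a': 1
  'c': 1
  'l': 1
  's': 2
Maximum count = 2
Most frequent = 's' (2 times each)


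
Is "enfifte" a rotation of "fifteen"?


Word: "fifteen", Candidate: "enfifte"
Method: check if candidate is substring of word+word
"fifteenfifteen" contains "enfifte"? Yes
Is rotation = Yes


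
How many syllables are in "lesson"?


Word: "lesson"
Syllable breakdown: les | son
Counting: 2 parts
= 2 syllables


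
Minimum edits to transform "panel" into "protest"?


Word 1: "panel" (length 5)
Word 2: "protest" (length 7)
One optimal edit sequence (insert/delete/substitute each cost 1):
  1. keep 'p'
  2. insert 'r'  (+1)
  3. substitute 'a' -> 'o'  (+1)
  4. substitute 'n' -> 't'  (+1)
  5. keep 'e'
  6. insert 's'  (+1)
  7. substitute 'l' -> 't'  (+1)
Total edit operations: 5
Edit distance = 5


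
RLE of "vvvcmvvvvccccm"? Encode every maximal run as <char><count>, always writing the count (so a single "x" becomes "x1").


String: "vvvcmvvvvccccm"
Scanning for consecutive runs:
  'v' x 3
  'c' x 1
  'm' x 1
  'v' x 4
  'c' x 4
  'm' x 1
RLE = "v3c1m1v4c4m1"


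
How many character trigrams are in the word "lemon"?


Word: "lemon" (length 5)
Number of 3-grams = length - 3 + 1 = 5 - 3 + 1
= 3


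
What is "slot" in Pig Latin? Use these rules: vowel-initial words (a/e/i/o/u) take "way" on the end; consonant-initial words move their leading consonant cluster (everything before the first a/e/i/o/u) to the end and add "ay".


Word: "slot"
Starts with consonant(s) → move to end, add 'ay'
Consonant cluster: "sl"
Pig Latin = "otslay"


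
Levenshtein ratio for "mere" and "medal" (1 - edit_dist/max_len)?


Word 1: "mere" (length 4)
Word 2: "medal" (length 5)
One optimal edit sequence:
  1. keep 'm'
  2. keep 'e'
  3. insert 'd'  (+1)
  4. substitute 'r' -> 'a'  (+1)
  5. substitute 'e' -> 'l'  (+1)
Edit distance = 3
Max length = max(4, 5) = 5
Similarity = 1 - 3/5
= 0.4000


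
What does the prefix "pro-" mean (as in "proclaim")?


Prefix: pro-
As in: proclaim -> pro- + claim
Meaning = forward / in favor of


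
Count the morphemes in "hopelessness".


Word: "hopelessness"
Morphemes: hope / -less / -ness
Each morpheme carries meaning
= 3 morphemes


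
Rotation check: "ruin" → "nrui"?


Word: "ruin", Candidate: "nrui"
Method: check if candidate is substring of word+word
"ruinruin" contains "nrui"? Yes
Is rotation = Yes


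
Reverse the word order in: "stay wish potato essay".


Original: "stay wish potato essay"
Words (1..n): stay | wish | potato | essay
Reversed (n..1): essay | potato | wish | stay
Result = "essay potato wish stay"


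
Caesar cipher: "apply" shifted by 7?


Word: "apply"
Shift: 7
Each letter → (letter + shift) mod 26:
  'a' (0) + 7 = 7 → 'h'
  'p' (15) + 7 = 22 → 'w'
  'p' (15) + 7 = 22 → 'w'
  'l' (11) + 7 = 18 → 's'
  'y' (24) + 7 = 5 → 'f'
Result = "hwwsf"


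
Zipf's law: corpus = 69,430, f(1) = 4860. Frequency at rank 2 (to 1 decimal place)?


Zipf's law: f(r) = f(1) / r
f(1) = 4860
f(2) = 4860 / 2
= 2430.0 occurrences


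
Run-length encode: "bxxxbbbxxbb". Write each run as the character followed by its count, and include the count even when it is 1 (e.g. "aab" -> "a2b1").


String: "bxxxbbbxxbb"
Scanning for consecutive runs:
  'b' x 1
  'x' x 3
  'b' x 3
  'x' x 2
  'b' x 2
RLE = "b1x3b3x2b2"


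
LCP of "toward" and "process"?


Word 1: "toward"
Word 2: "process"
Comparing from start:
  Pos 0: 't' != 'p' (stop)
LCP = "" (length 0)


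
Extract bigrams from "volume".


Word: "volume" (length 6)
Number of bigrams = 6 - 2 + 1 = 5
  Position 0: "vo"
  Position 1: "ol"
  Position 2: "lu"
  Position 3: "um"
  Position 4: "me"
Bigrams = "vo", "ol", "lu", "um", "me"


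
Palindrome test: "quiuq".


Word: "quiuq"
Reversed: "quiuq"
Forward == Backward? quiuq == quiuq
Palindrome = Yes


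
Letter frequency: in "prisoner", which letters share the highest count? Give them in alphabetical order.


Word: "prisoner"
Letter counts:
  'e': 1
  'i': 1
  'n': 1
  'o': 1
  'p': 1
  'r': 2
  's': 1
Maximum count = 2
Most frequent = 'r' (2 times each)


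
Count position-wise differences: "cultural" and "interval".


Comparing character by character (same length = 8):
  Pos 0: 'c' vs 'i' !=
  Pos 1: 'u' vs 'n' !=
  Pos 2: 'l' vs 't' !=
  Pos 3: 't' vs 'e' !=
  Pos 4: 'u' vs 'r' !=
  Pos 5: 'r' vs 'v' !=
  Pos 6: 'a' vs 'a' =
  Pos 7: 'l' vs 'l' =
Hamming distance = 6


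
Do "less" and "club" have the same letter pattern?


Pattern of "less": [0, 1, 2, 2]
Pattern of "club": [0, 1, 2, 3]
Patterns do not match
Same pattern = No


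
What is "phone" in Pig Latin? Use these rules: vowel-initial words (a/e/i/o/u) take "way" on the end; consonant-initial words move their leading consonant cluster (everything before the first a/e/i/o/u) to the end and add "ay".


Word: "phone"
Starts with consonant(s) → move to end, add 'ay'
Consonant cluster: "ph"
Pig Latin = "onephay"


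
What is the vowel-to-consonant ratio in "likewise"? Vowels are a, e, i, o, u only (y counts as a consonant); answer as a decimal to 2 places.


Word: "likewise"
Vowels (a,e,i,o,u): 4
Consonants: 4
Ratio = 4/4
= 1.00


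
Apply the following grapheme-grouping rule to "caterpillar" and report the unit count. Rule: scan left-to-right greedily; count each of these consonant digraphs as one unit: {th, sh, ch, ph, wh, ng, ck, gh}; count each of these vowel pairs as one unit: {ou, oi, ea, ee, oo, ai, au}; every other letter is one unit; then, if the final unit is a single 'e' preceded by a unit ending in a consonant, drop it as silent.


Word: "caterpillar" (11 letters)
Left-to-right scan:
  1. 'c' (letter)
  2. 'a' (letter)
  3. 't' (letter)
  4. 'e' (letter)
  5. 'r' (letter)
  6. 'p' (letter)
  7. 'i' (letter)
  8. 'l' (letter)
  9. 'l' (letter)
  10. 'a' (letter)
  11. 'r' (letter)
Units from scan: 11
Sound units = 11 units


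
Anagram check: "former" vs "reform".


Word 1: "former" → sorted: efmorr
Word 2: "reform" → sorted: efmorr
Same letters? efmorr == efmorr
Anagram = Yes


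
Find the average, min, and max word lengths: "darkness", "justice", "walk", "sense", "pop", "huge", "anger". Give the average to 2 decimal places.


Lengths: "darkness"=8, "justice"=7, "walk"=4, "sense"=5, "pop"=3, "huge"=4, "anger"=5
Sum = 36, Count = 7
Average = 36/7 = 5.14
= avg=5.14, min=3, max=8


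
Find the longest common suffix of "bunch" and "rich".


Word 1: "bunch"
Word 2: "rich"
Comparing from end:
  Pos -1: 'h' == 'h'
  Pos -2: 'c' == 'c'
  Pos -3: 'n' != 'i' (stop)
LCS = "ch" (length 2)


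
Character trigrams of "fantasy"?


Word: "fantasy" (length 7)
Number of trigrams = 7 - 3 + 1 = 5
  Position 0: "fan"
  Position 1: "ant"
  Position 2: "nta"
  Position 3: "tas"
  Position 4: "asy"
Trigrams = "fan", "ant", "nta", "tas", "asy"


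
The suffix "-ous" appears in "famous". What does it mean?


Suffix: -ous
Example: famous = fame + -ous, with a spelling change
Meaning = having quality of


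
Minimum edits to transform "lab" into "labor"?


Word 1: "lab" (length 3)
Word 2: "labor" (length 5)
One optimal edit sequence (insert/delete/substitute each cost 1):
  1. keep 'l'
  2. keep 'a'
  3. keep 'b'
  4. insert 'o'  (+1)
  5. insert 'r'  (+1)
Total edit operations: 2
Edit distance = 2


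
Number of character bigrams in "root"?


Word: "root" (length 4)
Number of 2-grams = length - 2 + 1 = 4 - 2 + 1
= 3


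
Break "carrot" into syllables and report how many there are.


Word: "carrot"
Syllable breakdown: car | rot
Counting: 2 parts
= 2 syllables


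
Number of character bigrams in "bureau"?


Word: "bureau" (length 6)
Number of 2-grams = length - 2 + 1 = 6 - 2 + 1
= 5


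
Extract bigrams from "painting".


Word: "painting" (length 8)
Number of bigrams = 8 - 2 + 1 = 7
  Position 0: "pa"
  Position 1: "ai"
  Position 2: "in"
  Position 3: "nt"
  Position 4: "ti"
  Position 5: "in"
  Position 6: "ng"
Bigrams = "pa", "ai", "in", "nt", "ti", "in", "ng"
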